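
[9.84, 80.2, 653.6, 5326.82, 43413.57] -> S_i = 9.84*8.15^i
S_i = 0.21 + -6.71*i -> [0.21, -6.5, -13.21, -19.92, -26.63]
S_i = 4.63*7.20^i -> [4.63, 33.34, 240.02, 1728.14, 12442.6]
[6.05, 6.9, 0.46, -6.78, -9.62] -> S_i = Random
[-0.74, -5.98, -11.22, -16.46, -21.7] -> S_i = -0.74 + -5.24*i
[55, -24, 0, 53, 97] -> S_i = Random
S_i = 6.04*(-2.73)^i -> [6.04, -16.49, 45.02, -122.89, 335.5]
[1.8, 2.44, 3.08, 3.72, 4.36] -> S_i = 1.80 + 0.64*i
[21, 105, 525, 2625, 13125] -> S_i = 21*5^i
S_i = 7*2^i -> [7, 14, 28, 56, 112]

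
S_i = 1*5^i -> [1, 5, 25, 125, 625]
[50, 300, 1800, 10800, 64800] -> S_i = 50*6^i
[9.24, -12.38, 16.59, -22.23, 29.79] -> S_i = 9.24*(-1.34)^i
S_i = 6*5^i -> [6, 30, 150, 750, 3750]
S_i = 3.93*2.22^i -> [3.93, 8.72, 19.37, 43.0, 95.46]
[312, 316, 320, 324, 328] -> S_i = 312 + 4*i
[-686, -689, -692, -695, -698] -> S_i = -686 + -3*i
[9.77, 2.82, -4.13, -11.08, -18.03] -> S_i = 9.77 + -6.95*i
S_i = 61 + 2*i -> [61, 63, 65, 67, 69]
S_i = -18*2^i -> [-18, -36, -72, -144, -288]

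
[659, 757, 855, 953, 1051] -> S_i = 659 + 98*i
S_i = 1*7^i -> [1, 7, 49, 343, 2401]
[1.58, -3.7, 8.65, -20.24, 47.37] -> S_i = 1.58*(-2.34)^i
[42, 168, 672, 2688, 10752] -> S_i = 42*4^i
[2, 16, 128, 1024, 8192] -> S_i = 2*8^i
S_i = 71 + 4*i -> [71, 75, 79, 83, 87]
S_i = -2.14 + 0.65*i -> [-2.14, -1.49, -0.84, -0.19, 0.46]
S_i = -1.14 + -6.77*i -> [-1.14, -7.91, -14.68, -21.45, -28.22]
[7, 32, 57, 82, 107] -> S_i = 7 + 25*i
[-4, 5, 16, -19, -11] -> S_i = Random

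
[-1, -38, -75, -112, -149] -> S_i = -1 + -37*i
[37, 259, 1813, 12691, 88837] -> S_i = 37*7^i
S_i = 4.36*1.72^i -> [4.36, 7.5, 12.9, 22.19, 38.16]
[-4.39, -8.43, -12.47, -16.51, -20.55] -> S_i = -4.39 + -4.04*i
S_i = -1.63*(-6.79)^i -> [-1.63, 11.07, -75.15, 510.27, -3464.71]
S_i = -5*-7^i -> [-5, 35, -245, 1715, -12005]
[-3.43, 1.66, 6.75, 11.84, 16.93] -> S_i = -3.43 + 5.09*i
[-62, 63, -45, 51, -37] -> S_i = Random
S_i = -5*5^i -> [-5, -25, -125, -625, -3125]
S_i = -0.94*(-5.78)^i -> [-0.94, 5.43, -31.4, 181.51, -1049.15]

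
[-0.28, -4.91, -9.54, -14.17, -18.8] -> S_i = -0.28 + -4.63*i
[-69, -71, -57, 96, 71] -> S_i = Random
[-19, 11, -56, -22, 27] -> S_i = Random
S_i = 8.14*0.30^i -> [8.14, 2.44, 0.73, 0.22, 0.07]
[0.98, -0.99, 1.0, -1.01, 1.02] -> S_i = 0.98*(-1.01)^i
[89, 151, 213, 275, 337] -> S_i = 89 + 62*i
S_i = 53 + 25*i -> [53, 78, 103, 128, 153]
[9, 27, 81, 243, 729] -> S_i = 9*3^i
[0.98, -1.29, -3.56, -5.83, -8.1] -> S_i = 0.98 + -2.27*i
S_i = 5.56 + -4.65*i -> [5.56, 0.91, -3.74, -8.39, -13.04]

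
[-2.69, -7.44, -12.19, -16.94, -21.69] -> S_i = -2.69 + -4.75*i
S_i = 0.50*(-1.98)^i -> [0.5, -0.99, 1.96, -3.88, 7.68]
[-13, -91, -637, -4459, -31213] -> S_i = -13*7^i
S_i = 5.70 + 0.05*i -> [5.7, 5.75, 5.8, 5.85, 5.9]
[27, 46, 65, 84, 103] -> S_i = 27 + 19*i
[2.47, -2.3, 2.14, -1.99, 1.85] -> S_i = 2.47*(-0.93)^i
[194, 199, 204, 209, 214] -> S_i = 194 + 5*i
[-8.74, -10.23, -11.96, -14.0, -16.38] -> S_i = -8.74*1.17^i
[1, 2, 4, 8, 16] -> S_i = 1*2^i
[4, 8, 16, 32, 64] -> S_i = 4*2^i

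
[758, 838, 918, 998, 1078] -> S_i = 758 + 80*i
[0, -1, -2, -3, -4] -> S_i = 0 + -1*i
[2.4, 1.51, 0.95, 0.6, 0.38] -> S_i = 2.40*0.63^i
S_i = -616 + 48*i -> [-616, -568, -520, -472, -424]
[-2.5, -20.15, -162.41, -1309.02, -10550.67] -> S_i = -2.50*8.06^i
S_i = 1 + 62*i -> [1, 63, 125, 187, 249]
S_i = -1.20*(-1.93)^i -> [-1.2, 2.32, -4.47, 8.63, -16.65]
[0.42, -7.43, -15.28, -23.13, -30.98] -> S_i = 0.42 + -7.85*i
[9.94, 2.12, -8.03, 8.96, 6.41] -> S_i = Random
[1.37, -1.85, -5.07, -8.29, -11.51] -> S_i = 1.37 + -3.22*i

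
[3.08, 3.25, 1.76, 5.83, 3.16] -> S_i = Random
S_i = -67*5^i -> [-67, -335, -1675, -8375, -41875]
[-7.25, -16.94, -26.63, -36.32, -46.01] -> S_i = -7.25 + -9.69*i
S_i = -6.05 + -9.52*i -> [-6.05, -15.57, -25.09, -34.61, -44.13]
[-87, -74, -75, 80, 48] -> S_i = Random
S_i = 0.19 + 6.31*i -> [0.19, 6.5, 12.81, 19.12, 25.43]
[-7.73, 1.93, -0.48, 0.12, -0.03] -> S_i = -7.73*(-0.25)^i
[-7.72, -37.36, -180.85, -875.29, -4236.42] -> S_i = -7.72*4.84^i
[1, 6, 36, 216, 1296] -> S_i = 1*6^i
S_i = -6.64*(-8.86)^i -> [-6.64, 58.83, -521.24, 4618.16, -40916.92]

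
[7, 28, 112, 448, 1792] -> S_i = 7*4^i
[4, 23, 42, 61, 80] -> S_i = 4 + 19*i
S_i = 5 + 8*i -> [5, 13, 21, 29, 37]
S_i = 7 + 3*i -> [7, 10, 13, 16, 19]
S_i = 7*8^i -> [7, 56, 448, 3584, 28672]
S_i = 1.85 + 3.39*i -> [1.85, 5.24, 8.63, 12.02, 15.41]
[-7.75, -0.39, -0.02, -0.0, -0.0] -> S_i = -7.75*0.05^i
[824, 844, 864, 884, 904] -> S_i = 824 + 20*i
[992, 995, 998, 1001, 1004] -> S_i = 992 + 3*i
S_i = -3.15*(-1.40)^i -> [-3.15, 4.41, -6.17, 8.64, -12.1]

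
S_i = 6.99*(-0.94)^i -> [6.99, -6.57, 6.18, -5.81, 5.46]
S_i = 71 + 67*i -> [71, 138, 205, 272, 339]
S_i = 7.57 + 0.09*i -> [7.57, 7.66, 7.75, 7.84, 7.93]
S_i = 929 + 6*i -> [929, 935, 941, 947, 953]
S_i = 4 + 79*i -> [4, 83, 162, 241, 320]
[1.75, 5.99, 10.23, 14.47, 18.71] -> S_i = 1.75 + 4.24*i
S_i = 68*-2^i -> [68, -136, 272, -544, 1088]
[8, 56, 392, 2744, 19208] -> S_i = 8*7^i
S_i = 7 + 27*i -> [7, 34, 61, 88, 115]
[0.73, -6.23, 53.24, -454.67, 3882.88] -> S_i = 0.73*(-8.54)^i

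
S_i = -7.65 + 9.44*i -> [-7.65, 1.79, 11.23, 20.67, 30.11]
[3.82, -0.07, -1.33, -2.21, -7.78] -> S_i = Random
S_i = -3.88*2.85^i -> [-3.88, -11.06, -31.52, -89.82, -255.98]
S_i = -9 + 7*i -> [-9, -2, 5, 12, 19]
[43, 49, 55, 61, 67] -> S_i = 43 + 6*i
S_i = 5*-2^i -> [5, -10, 20, -40, 80]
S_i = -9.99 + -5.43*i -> [-9.99, -15.42, -20.85, -26.28, -31.71]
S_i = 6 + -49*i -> [6, -43, -92, -141, -190]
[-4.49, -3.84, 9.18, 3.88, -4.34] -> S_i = Random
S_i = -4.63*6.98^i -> [-4.63, -32.32, -225.58, -1574.52, -10990.13]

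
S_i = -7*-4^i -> [-7, 28, -112, 448, -1792]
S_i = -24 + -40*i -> [-24, -64, -104, -144, -184]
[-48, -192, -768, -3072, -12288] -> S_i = -48*4^i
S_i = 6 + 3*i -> [6, 9, 12, 15, 18]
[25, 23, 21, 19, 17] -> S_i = 25 + -2*i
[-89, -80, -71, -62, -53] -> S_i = -89 + 9*i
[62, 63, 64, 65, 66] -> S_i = 62 + 1*i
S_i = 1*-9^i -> [1, -9, 81, -729, 6561]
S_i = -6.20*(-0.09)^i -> [-6.2, 0.56, -0.05, 0.0, -0.0]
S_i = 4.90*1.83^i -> [4.9, 8.97, 16.41, 30.03, 54.95]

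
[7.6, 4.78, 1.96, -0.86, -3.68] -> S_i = 7.60 + -2.82*i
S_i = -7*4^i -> [-7, -28, -112, -448, -1792]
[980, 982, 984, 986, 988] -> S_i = 980 + 2*i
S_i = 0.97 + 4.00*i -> [0.97, 4.97, 8.97, 12.97, 16.97]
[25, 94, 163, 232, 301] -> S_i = 25 + 69*i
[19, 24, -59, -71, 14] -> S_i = Random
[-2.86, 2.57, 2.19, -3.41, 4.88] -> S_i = Random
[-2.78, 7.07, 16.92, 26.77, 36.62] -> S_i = -2.78 + 9.85*i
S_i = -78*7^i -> [-78, -546, -3822, -26754, -187278]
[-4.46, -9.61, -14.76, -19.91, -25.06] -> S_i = -4.46 + -5.15*i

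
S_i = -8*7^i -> [-8, -56, -392, -2744, -19208]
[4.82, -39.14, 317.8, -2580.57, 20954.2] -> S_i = 4.82*(-8.12)^i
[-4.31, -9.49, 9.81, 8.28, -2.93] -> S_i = Random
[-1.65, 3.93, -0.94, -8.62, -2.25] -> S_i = Random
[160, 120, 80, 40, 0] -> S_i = 160 + -40*i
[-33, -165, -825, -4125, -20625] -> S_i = -33*5^i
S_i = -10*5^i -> [-10, -50, -250, -1250, -6250]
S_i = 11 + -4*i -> [11, 7, 3, -1, -5]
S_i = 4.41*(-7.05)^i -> [4.41, -31.09, 219.19, -1545.28, 10894.19]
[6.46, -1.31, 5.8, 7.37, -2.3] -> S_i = Random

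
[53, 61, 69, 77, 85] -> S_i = 53 + 8*i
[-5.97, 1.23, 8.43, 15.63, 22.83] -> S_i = -5.97 + 7.20*i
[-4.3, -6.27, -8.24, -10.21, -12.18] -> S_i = -4.30 + -1.97*i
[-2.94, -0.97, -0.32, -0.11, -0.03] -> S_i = -2.94*0.33^i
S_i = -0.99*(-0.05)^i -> [-0.99, 0.05, -0.0, 0.0, -0.0]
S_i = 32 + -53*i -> [32, -21, -74, -127, -180]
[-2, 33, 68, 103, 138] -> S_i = -2 + 35*i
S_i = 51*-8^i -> [51, -408, 3264, -26112, 208896]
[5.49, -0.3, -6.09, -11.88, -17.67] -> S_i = 5.49 + -5.79*i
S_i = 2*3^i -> [2, 6, 18, 54, 162]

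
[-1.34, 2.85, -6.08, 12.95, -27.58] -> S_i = -1.34*(-2.13)^i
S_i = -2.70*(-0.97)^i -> [-2.7, 2.62, -2.54, 2.46, -2.39]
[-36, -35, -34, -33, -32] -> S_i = -36 + 1*i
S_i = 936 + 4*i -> [936, 940, 944, 948, 952]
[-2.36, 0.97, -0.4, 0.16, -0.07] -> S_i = -2.36*(-0.41)^i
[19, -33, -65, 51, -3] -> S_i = Random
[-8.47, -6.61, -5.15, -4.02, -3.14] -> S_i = -8.47*0.78^i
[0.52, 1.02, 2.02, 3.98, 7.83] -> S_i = 0.52*1.97^i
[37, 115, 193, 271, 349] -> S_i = 37 + 78*i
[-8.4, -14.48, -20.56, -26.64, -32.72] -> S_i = -8.40 + -6.08*i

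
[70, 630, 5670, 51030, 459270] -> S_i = 70*9^i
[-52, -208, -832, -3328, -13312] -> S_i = -52*4^i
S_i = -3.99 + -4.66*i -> [-3.99, -8.65, -13.31, -17.97, -22.63]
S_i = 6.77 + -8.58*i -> [6.77, -1.81, -10.39, -18.97, -27.55]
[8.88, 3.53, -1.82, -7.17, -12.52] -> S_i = 8.88 + -5.35*i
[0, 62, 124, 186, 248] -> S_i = 0 + 62*i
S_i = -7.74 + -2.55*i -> [-7.74, -10.29, -12.84, -15.39, -17.94]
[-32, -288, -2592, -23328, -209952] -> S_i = -32*9^i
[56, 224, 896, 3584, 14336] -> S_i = 56*4^i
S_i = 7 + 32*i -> [7, 39, 71, 103, 135]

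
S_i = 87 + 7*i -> [87, 94, 101, 108, 115]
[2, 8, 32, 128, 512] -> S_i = 2*4^i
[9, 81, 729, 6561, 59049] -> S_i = 9*9^i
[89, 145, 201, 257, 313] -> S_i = 89 + 56*i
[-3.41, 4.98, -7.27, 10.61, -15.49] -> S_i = -3.41*(-1.46)^i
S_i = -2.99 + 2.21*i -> [-2.99, -0.78, 1.43, 3.64, 5.85]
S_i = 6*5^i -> [6, 30, 150, 750, 3750]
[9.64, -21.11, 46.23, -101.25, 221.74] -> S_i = 9.64*(-2.19)^i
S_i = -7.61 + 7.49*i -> [-7.61, -0.12, 7.37, 14.86, 22.35]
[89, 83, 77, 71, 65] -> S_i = 89 + -6*i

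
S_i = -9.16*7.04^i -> [-9.16, -64.49, -453.98, -3196.05, -22500.19]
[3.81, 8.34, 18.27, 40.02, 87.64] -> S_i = 3.81*2.19^i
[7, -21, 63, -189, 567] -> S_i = 7*-3^i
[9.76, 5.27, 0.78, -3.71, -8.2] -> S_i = 9.76 + -4.49*i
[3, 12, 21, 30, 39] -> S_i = 3 + 9*i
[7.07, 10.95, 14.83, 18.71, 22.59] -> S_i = 7.07 + 3.88*i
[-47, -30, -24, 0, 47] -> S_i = Random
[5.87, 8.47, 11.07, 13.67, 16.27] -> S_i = 5.87 + 2.60*i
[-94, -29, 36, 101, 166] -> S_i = -94 + 65*i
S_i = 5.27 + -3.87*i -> [5.27, 1.4, -2.47, -6.34, -10.21]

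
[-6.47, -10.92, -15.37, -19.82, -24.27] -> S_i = -6.47 + -4.45*i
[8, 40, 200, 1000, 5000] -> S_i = 8*5^i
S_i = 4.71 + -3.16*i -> [4.71, 1.55, -1.61, -4.77, -7.93]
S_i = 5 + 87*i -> [5, 92, 179, 266, 353]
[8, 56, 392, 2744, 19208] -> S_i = 8*7^i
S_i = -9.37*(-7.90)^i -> [-9.37, 74.02, -584.78, 4619.78, -36496.23]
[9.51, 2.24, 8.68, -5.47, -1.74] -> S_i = Random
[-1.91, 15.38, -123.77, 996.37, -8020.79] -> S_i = -1.91*(-8.05)^i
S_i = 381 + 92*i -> [381, 473, 565, 657, 749]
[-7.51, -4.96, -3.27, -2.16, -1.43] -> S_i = -7.51*0.66^i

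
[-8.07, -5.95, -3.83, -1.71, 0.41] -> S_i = -8.07 + 2.12*i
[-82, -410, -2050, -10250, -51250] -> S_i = -82*5^i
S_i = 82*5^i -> [82, 410, 2050, 10250, 51250]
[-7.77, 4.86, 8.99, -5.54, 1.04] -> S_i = Random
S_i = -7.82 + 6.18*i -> [-7.82, -1.64, 4.54, 10.72, 16.9]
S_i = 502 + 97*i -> [502, 599, 696, 793, 890]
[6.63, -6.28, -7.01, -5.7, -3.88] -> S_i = Random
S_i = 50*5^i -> [50, 250, 1250, 6250, 31250]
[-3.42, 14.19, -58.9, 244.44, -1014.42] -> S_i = -3.42*(-4.15)^i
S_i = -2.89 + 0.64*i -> [-2.89, -2.25, -1.61, -0.97, -0.33]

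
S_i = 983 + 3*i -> [983, 986, 989, 992, 995]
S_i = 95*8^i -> [95, 760, 6080, 48640, 389120]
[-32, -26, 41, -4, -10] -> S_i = Random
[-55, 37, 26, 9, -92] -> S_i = Random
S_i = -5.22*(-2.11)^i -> [-5.22, 11.01, -23.24, 49.04, -103.47]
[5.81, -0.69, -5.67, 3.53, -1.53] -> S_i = Random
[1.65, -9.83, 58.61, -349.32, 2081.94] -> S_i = 1.65*(-5.96)^i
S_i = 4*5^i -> [4, 20, 100, 500, 2500]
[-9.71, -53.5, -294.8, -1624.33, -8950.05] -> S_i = -9.71*5.51^i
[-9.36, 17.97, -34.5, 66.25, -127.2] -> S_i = -9.36*(-1.92)^i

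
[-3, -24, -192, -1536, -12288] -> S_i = -3*8^i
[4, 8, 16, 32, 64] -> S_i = 4*2^i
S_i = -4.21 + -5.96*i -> [-4.21, -10.17, -16.13, -22.09, -28.05]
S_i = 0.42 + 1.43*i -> [0.42, 1.85, 3.28, 4.71, 6.14]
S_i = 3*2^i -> [3, 6, 12, 24, 48]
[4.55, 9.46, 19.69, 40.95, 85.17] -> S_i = 4.55*2.08^i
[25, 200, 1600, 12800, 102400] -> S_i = 25*8^i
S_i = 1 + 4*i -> [1, 5, 9, 13, 17]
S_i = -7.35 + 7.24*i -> [-7.35, -0.11, 7.13, 14.37, 21.61]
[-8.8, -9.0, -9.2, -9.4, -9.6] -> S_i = -8.80 + -0.20*i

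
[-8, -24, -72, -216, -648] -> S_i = -8*3^i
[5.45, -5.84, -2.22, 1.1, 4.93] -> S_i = Random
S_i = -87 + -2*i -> [-87, -89, -91, -93, -95]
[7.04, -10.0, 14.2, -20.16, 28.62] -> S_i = 7.04*(-1.42)^i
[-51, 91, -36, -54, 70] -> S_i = Random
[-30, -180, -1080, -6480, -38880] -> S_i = -30*6^i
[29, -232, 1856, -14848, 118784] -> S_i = 29*-8^i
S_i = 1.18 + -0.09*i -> [1.18, 1.09, 1.0, 0.91, 0.82]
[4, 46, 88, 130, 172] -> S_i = 4 + 42*i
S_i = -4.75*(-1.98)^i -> [-4.75, 9.4, -18.62, 36.87, -73.01]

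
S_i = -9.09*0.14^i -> [-9.09, -1.27, -0.18, -0.02, -0.0]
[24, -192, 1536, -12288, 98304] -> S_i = 24*-8^i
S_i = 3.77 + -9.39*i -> [3.77, -5.62, -15.01, -24.4, -33.79]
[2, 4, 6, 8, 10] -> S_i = 2 + 2*i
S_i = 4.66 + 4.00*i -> [4.66, 8.66, 12.66, 16.66, 20.66]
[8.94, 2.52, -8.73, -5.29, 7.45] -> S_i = Random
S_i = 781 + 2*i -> [781, 783, 785, 787, 789]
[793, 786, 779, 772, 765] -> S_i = 793 + -7*i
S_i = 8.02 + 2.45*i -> [8.02, 10.47, 12.92, 15.37, 17.82]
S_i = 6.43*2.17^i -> [6.43, 13.95, 30.28, 65.7, 142.58]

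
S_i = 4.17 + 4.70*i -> [4.17, 8.87, 13.57, 18.27, 22.97]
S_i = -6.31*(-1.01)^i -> [-6.31, 6.37, -6.44, 6.5, -6.57]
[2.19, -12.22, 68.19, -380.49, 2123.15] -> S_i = 2.19*(-5.58)^i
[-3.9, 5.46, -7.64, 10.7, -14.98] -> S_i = -3.90*(-1.40)^i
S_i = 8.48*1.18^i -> [8.48, 10.01, 11.81, 13.93, 16.44]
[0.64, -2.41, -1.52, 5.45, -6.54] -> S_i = Random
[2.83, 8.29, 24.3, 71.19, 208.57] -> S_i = 2.83*2.93^i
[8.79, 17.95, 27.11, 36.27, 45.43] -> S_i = 8.79 + 9.16*i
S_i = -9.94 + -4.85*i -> [-9.94, -14.79, -19.64, -24.49, -29.34]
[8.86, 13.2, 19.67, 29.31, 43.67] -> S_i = 8.86*1.49^i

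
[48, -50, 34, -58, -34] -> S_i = Random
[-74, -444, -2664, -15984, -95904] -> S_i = -74*6^i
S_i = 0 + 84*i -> [0, 84, 168, 252, 336]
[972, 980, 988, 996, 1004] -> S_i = 972 + 8*i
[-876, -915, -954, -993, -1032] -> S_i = -876 + -39*i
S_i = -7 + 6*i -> [-7, -1, 5, 11, 17]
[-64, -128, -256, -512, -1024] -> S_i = -64*2^i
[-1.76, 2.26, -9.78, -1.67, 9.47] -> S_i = Random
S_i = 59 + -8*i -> [59, 51, 43, 35, 27]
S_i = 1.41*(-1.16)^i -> [1.41, -1.64, 1.9, -2.2, 2.55]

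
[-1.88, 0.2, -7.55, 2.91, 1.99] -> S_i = Random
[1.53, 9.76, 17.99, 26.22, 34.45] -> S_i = 1.53 + 8.23*i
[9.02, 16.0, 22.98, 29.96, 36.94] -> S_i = 9.02 + 6.98*i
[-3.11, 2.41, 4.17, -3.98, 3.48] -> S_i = Random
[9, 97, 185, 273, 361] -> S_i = 9 + 88*i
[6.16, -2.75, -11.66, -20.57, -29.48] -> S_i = 6.16 + -8.91*i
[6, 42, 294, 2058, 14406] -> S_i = 6*7^i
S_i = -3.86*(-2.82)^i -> [-3.86, 10.89, -30.7, 86.56, -244.11]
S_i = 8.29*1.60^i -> [8.29, 13.26, 21.22, 33.96, 54.33]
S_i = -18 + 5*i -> [-18, -13, -8, -3, 2]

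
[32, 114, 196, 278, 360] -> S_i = 32 + 82*i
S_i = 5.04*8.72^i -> [5.04, 43.95, 383.23, 3341.8, 29140.46]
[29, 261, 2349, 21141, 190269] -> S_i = 29*9^i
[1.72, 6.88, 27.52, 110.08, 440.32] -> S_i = 1.72*4.00^i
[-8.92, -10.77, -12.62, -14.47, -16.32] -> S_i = -8.92 + -1.85*i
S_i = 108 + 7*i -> [108, 115, 122, 129, 136]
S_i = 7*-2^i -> [7, -14, 28, -56, 112]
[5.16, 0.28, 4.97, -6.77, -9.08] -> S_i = Random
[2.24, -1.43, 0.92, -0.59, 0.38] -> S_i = 2.24*(-0.64)^i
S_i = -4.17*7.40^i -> [-4.17, -30.86, -228.35, -1689.78, -12504.4]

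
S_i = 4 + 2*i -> [4, 6, 8, 10, 12]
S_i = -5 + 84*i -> [-5, 79, 163, 247, 331]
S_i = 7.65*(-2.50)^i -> [7.65, -19.12, 47.81, -119.53, 298.83]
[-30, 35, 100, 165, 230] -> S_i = -30 + 65*i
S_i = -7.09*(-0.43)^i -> [-7.09, 3.05, -1.31, 0.56, -0.24]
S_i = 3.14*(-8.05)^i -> [3.14, -25.28, 203.48, -1638.01, 13186.0]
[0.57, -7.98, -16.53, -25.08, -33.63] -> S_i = 0.57 + -8.55*i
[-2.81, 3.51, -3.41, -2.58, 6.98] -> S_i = Random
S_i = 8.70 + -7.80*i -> [8.7, 0.9, -6.9, -14.7, -22.5]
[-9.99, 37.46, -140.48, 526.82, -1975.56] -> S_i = -9.99*(-3.75)^i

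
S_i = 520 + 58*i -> [520, 578, 636, 694, 752]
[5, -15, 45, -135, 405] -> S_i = 5*-3^i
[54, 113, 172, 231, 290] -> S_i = 54 + 59*i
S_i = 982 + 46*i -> [982, 1028, 1074, 1120, 1166]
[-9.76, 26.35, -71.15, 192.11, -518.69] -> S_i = -9.76*(-2.70)^i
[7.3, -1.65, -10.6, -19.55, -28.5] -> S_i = 7.30 + -8.95*i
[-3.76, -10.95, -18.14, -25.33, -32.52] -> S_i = -3.76 + -7.19*i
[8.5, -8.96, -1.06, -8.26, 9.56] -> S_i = Random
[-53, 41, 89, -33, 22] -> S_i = Random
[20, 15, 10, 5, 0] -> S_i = 20 + -5*i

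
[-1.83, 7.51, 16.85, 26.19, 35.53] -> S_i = -1.83 + 9.34*i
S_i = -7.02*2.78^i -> [-7.02, -19.52, -54.25, -150.82, -419.29]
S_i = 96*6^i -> [96, 576, 3456, 20736, 124416]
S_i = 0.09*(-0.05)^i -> [0.09, -0.0, 0.0, -0.0, 0.0]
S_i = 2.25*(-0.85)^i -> [2.25, -1.91, 1.63, -1.38, 1.17]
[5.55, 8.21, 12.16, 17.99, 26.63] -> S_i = 5.55*1.48^i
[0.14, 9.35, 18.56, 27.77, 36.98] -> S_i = 0.14 + 9.21*i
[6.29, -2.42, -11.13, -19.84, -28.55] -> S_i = 6.29 + -8.71*i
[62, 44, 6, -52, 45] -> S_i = Random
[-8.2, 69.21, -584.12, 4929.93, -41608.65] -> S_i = -8.20*(-8.44)^i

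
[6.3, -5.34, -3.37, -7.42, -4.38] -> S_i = Random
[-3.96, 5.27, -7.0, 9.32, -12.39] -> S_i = -3.96*(-1.33)^i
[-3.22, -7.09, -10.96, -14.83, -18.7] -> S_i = -3.22 + -3.87*i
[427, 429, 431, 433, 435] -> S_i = 427 + 2*i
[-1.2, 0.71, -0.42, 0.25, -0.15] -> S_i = -1.20*(-0.59)^i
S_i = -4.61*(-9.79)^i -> [-4.61, 45.13, -441.84, 4325.63, -42347.88]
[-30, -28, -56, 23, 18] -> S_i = Random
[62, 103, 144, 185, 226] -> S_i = 62 + 41*i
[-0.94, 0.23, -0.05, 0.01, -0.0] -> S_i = -0.94*(-0.24)^i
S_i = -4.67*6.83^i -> [-4.67, -31.9, -217.85, -1487.92, -10162.48]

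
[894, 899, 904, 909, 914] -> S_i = 894 + 5*i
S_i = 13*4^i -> [13, 52, 208, 832, 3328]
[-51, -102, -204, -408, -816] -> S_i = -51*2^i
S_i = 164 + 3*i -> [164, 167, 170, 173, 176]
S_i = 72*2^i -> [72, 144, 288, 576, 1152]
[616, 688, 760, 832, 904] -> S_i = 616 + 72*i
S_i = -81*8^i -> [-81, -648, -5184, -41472, -331776]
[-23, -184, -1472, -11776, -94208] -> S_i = -23*8^i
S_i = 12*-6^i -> [12, -72, 432, -2592, 15552]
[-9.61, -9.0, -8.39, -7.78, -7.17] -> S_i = -9.61 + 0.61*i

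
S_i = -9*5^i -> [-9, -45, -225, -1125, -5625]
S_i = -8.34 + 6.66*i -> [-8.34, -1.68, 4.98, 11.64, 18.3]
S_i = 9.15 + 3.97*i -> [9.15, 13.12, 17.09, 21.06, 25.03]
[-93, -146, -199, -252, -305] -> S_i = -93 + -53*i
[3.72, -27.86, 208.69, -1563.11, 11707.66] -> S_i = 3.72*(-7.49)^i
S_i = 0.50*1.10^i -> [0.5, 0.55, 0.61, 0.67, 0.73]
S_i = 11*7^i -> [11, 77, 539, 3773, 26411]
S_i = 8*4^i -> [8, 32, 128, 512, 2048]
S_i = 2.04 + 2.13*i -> [2.04, 4.17, 6.3, 8.43, 10.56]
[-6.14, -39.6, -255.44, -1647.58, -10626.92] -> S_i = -6.14*6.45^i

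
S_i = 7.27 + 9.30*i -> [7.27, 16.57, 25.87, 35.17, 44.47]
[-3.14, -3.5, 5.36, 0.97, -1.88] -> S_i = Random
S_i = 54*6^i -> [54, 324, 1944, 11664, 69984]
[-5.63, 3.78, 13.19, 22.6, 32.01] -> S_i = -5.63 + 9.41*i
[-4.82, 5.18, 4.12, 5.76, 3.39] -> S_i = Random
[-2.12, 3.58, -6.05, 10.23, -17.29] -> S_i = -2.12*(-1.69)^i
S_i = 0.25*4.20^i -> [0.25, 1.05, 4.41, 18.52, 77.79]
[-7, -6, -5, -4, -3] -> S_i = -7 + 1*i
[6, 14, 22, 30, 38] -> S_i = 6 + 8*i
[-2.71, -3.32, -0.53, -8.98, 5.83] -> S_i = Random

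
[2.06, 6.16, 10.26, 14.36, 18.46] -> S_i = 2.06 + 4.10*i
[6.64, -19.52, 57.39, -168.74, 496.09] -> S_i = 6.64*(-2.94)^i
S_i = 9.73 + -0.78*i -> [9.73, 8.95, 8.17, 7.39, 6.61]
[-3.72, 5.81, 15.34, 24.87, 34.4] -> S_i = -3.72 + 9.53*i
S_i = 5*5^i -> [5, 25, 125, 625, 3125]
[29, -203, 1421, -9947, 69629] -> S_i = 29*-7^i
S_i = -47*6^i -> [-47, -282, -1692, -10152, -60912]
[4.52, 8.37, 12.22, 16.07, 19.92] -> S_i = 4.52 + 3.85*i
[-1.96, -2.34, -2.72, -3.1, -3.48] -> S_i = -1.96 + -0.38*i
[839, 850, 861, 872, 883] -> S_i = 839 + 11*i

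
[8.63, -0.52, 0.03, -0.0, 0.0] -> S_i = 8.63*(-0.06)^i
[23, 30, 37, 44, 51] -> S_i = 23 + 7*i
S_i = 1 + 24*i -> [1, 25, 49, 73, 97]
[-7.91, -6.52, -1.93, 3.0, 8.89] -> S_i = Random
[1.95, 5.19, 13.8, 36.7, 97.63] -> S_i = 1.95*2.66^i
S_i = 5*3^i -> [5, 15, 45, 135, 405]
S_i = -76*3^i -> [-76, -228, -684, -2052, -6156]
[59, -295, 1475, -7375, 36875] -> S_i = 59*-5^i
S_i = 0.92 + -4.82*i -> [0.92, -3.9, -8.72, -13.54, -18.36]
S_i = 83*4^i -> [83, 332, 1328, 5312, 21248]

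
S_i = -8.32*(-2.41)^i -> [-8.32, 20.05, -48.32, 116.46, -280.67]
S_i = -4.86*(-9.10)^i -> [-4.86, 44.23, -402.46, 3662.36, -33327.43]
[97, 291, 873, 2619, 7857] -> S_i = 97*3^i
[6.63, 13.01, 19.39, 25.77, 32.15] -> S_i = 6.63 + 6.38*i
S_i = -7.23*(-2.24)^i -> [-7.23, 16.2, -36.28, 81.26, -182.02]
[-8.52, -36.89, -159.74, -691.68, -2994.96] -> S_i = -8.52*4.33^i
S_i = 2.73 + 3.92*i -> [2.73, 6.65, 10.57, 14.49, 18.41]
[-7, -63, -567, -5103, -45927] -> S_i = -7*9^i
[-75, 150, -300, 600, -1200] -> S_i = -75*-2^i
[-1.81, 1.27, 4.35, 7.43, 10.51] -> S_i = -1.81 + 3.08*i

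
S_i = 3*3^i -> [3, 9, 27, 81, 243]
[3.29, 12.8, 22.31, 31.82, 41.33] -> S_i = 3.29 + 9.51*i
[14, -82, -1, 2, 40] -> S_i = Random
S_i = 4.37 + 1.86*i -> [4.37, 6.23, 8.09, 9.95, 11.81]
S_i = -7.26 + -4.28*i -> [-7.26, -11.54, -15.82, -20.1, -24.38]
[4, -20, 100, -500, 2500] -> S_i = 4*-5^i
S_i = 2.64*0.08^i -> [2.64, 0.21, 0.02, 0.0, 0.0]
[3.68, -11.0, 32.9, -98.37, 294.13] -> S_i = 3.68*(-2.99)^i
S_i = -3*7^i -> [-3, -21, -147, -1029, -7203]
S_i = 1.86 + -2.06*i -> [1.86, -0.2, -2.26, -4.32, -6.38]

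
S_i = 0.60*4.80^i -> [0.6, 2.88, 13.82, 66.36, 318.5]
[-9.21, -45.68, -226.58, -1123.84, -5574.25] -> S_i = -9.21*4.96^i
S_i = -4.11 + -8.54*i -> [-4.11, -12.65, -21.19, -29.73, -38.27]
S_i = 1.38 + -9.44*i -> [1.38, -8.06, -17.5, -26.94, -36.38]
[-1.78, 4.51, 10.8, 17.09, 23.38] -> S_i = -1.78 + 6.29*i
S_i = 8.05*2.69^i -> [8.05, 21.65, 58.25, 156.69, 421.51]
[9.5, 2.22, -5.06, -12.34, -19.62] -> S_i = 9.50 + -7.28*i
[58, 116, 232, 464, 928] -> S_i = 58*2^i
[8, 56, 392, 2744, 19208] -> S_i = 8*7^i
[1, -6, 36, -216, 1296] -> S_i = 1*-6^i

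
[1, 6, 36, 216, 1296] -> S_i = 1*6^i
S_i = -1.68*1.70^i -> [-1.68, -2.86, -4.86, -8.25, -14.03]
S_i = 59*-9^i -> [59, -531, 4779, -43011, 387099]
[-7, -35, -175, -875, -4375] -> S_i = -7*5^i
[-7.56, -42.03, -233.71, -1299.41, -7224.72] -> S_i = -7.56*5.56^i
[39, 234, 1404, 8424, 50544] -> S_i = 39*6^i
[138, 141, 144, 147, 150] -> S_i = 138 + 3*i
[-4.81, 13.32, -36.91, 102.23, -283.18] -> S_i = -4.81*(-2.77)^i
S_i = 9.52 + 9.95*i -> [9.52, 19.47, 29.42, 39.37, 49.32]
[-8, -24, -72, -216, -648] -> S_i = -8*3^i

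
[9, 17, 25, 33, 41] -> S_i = 9 + 8*i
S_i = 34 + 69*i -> [34, 103, 172, 241, 310]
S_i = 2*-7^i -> [2, -14, 98, -686, 4802]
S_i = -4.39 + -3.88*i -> [-4.39, -8.27, -12.15, -16.03, -19.91]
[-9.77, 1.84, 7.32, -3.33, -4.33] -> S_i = Random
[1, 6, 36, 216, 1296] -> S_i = 1*6^i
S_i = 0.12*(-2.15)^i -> [0.12, -0.26, 0.55, -1.19, 2.56]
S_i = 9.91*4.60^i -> [9.91, 45.59, 209.7, 964.6, 4437.16]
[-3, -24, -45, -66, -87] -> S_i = -3 + -21*i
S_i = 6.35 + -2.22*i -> [6.35, 4.13, 1.91, -0.31, -2.53]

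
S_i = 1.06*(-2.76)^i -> [1.06, -2.93, 8.07, -22.29, 61.51]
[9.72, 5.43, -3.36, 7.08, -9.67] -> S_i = Random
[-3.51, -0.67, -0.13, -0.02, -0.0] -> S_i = -3.51*0.19^i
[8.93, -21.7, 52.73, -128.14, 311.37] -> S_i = 8.93*(-2.43)^i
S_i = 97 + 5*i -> [97, 102, 107, 112, 117]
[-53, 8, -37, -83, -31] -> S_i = Random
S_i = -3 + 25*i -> [-3, 22, 47, 72, 97]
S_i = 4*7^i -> [4, 28, 196, 1372, 9604]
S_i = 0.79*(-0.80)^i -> [0.79, -0.63, 0.51, -0.4, 0.32]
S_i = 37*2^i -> [37, 74, 148, 296, 592]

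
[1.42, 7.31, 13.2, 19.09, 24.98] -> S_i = 1.42 + 5.89*i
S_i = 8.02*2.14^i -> [8.02, 17.16, 36.73, 78.6, 168.2]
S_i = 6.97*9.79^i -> [6.97, 68.24, 668.03, 6540.05, 64027.06]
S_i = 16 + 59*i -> [16, 75, 134, 193, 252]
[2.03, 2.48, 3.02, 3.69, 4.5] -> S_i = 2.03*1.22^i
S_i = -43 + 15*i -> [-43, -28, -13, 2, 17]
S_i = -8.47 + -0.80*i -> [-8.47, -9.27, -10.07, -10.87, -11.67]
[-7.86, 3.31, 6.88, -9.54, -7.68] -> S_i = Random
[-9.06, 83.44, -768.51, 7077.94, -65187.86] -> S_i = -9.06*(-9.21)^i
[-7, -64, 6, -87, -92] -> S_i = Random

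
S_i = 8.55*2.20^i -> [8.55, 18.81, 41.38, 91.04, 200.29]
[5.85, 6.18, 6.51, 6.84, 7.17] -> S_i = 5.85 + 0.33*i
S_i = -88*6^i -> [-88, -528, -3168, -19008, -114048]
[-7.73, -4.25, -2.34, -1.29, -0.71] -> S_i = -7.73*0.55^i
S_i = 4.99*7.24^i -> [4.99, 36.13, 261.56, 1893.72, 13710.55]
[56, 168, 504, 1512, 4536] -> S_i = 56*3^i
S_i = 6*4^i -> [6, 24, 96, 384, 1536]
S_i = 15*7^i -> [15, 105, 735, 5145, 36015]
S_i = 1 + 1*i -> [1, 2, 3, 4, 5]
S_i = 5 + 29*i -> [5, 34, 63, 92, 121]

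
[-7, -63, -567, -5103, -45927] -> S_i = -7*9^i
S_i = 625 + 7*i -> [625, 632, 639, 646, 653]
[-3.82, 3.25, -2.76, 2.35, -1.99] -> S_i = -3.82*(-0.85)^i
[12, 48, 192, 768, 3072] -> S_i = 12*4^i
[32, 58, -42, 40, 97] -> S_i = Random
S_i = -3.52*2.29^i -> [-3.52, -8.06, -18.46, -42.27, -96.8]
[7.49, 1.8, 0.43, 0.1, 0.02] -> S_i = 7.49*0.24^i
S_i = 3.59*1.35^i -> [3.59, 4.85, 6.54, 8.83, 11.92]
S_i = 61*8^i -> [61, 488, 3904, 31232, 249856]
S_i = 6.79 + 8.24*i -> [6.79, 15.03, 23.27, 31.51, 39.75]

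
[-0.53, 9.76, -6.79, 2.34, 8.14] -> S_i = Random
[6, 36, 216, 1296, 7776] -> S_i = 6*6^i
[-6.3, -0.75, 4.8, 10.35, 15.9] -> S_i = -6.30 + 5.55*i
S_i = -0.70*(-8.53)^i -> [-0.7, 5.97, -50.93, 434.46, -3705.9]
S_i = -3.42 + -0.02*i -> [-3.42, -3.44, -3.46, -3.48, -3.5]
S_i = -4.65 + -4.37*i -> [-4.65, -9.02, -13.39, -17.76, -22.13]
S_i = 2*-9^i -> [2, -18, 162, -1458, 13122]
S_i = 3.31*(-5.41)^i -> [3.31, -17.91, 96.88, -524.11, 2835.42]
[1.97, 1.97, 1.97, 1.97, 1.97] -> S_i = 1.97*1.00^i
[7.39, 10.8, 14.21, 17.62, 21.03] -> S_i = 7.39 + 3.41*i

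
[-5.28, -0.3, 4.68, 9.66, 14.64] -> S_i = -5.28 + 4.98*i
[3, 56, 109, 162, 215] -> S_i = 3 + 53*i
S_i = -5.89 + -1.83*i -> [-5.89, -7.72, -9.55, -11.38, -13.21]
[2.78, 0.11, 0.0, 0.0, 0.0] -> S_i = 2.78*0.04^i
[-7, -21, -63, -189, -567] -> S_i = -7*3^i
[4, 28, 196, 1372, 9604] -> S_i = 4*7^i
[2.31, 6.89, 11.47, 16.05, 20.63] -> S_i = 2.31 + 4.58*i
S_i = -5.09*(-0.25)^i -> [-5.09, 1.27, -0.32, 0.08, -0.02]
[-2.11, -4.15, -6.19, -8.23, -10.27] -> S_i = -2.11 + -2.04*i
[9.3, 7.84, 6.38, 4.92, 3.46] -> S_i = 9.30 + -1.46*i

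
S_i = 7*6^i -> [7, 42, 252, 1512, 9072]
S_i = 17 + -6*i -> [17, 11, 5, -1, -7]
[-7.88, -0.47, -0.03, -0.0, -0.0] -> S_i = -7.88*0.06^i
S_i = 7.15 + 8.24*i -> [7.15, 15.39, 23.63, 31.87, 40.11]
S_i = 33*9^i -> [33, 297, 2673, 24057, 216513]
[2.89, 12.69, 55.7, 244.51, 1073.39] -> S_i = 2.89*4.39^i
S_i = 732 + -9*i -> [732, 723, 714, 705, 696]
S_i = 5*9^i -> [5, 45, 405, 3645, 32805]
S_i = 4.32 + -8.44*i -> [4.32, -4.12, -12.56, -21.0, -29.44]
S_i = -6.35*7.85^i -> [-6.35, -49.85, -391.3, -3071.73, -24113.06]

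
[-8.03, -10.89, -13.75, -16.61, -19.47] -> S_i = -8.03 + -2.86*i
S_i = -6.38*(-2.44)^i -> [-6.38, 15.57, -37.98, 92.68, -226.14]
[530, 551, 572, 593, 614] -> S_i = 530 + 21*i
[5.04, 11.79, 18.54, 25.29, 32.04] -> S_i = 5.04 + 6.75*i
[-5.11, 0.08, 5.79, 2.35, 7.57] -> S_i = Random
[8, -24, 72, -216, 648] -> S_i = 8*-3^i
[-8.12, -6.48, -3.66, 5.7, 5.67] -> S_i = Random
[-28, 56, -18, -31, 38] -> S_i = Random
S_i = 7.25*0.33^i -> [7.25, 2.39, 0.79, 0.26, 0.09]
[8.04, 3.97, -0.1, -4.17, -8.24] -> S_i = 8.04 + -4.07*i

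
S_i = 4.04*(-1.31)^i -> [4.04, -5.29, 6.93, -9.08, 11.9]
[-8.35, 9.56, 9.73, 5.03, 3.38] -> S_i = Random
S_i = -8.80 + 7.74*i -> [-8.8, -1.06, 6.68, 14.42, 22.16]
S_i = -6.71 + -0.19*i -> [-6.71, -6.9, -7.09, -7.28, -7.47]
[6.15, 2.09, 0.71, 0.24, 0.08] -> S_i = 6.15*0.34^i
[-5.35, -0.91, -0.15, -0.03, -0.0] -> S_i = -5.35*0.17^i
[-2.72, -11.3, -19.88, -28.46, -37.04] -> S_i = -2.72 + -8.58*i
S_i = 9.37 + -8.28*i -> [9.37, 1.09, -7.19, -15.47, -23.75]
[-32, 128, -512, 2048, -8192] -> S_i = -32*-4^i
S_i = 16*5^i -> [16, 80, 400, 2000, 10000]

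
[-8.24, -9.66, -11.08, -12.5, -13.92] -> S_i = -8.24 + -1.42*i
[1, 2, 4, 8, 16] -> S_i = 1*2^i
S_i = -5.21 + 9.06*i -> [-5.21, 3.85, 12.91, 21.97, 31.03]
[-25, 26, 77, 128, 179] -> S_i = -25 + 51*i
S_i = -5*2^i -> [-5, -10, -20, -40, -80]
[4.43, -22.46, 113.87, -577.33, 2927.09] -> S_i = 4.43*(-5.07)^i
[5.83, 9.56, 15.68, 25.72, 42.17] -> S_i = 5.83*1.64^i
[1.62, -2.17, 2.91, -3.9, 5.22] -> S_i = 1.62*(-1.34)^i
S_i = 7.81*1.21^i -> [7.81, 9.45, 11.43, 13.84, 16.74]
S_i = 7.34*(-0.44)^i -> [7.34, -3.23, 1.42, -0.63, 0.28]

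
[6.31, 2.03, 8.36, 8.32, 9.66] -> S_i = Random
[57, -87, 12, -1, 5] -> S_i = Random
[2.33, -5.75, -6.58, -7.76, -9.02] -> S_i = Random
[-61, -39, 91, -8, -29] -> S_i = Random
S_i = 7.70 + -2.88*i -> [7.7, 4.82, 1.94, -0.94, -3.82]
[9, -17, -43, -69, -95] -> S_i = 9 + -26*i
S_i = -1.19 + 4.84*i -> [-1.19, 3.65, 8.49, 13.33, 18.17]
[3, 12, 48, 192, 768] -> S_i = 3*4^i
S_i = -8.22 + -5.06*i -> [-8.22, -13.28, -18.34, -23.4, -28.46]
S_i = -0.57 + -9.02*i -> [-0.57, -9.59, -18.61, -27.63, -36.65]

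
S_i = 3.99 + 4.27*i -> [3.99, 8.26, 12.53, 16.8, 21.07]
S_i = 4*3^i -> [4, 12, 36, 108, 324]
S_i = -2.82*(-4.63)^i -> [-2.82, 13.06, -60.45, 279.89, -1295.9]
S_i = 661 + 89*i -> [661, 750, 839, 928, 1017]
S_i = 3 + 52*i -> [3, 55, 107, 159, 211]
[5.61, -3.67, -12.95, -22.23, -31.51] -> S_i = 5.61 + -9.28*i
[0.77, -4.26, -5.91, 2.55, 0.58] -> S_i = Random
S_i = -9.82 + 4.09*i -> [-9.82, -5.73, -1.64, 2.45, 6.54]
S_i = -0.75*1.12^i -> [-0.75, -0.84, -0.94, -1.05, -1.18]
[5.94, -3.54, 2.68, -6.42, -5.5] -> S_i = Random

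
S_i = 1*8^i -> [1, 8, 64, 512, 4096]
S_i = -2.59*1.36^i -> [-2.59, -3.52, -4.79, -6.52, -8.86]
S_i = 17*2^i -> [17, 34, 68, 136, 272]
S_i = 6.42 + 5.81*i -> [6.42, 12.23, 18.04, 23.85, 29.66]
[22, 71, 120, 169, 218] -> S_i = 22 + 49*i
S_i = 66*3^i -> [66, 198, 594, 1782, 5346]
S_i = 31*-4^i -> [31, -124, 496, -1984, 7936]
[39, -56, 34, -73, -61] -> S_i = Random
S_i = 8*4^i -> [8, 32, 128, 512, 2048]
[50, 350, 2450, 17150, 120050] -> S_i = 50*7^i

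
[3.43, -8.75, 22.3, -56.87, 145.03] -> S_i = 3.43*(-2.55)^i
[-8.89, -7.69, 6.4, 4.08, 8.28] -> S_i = Random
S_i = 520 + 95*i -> [520, 615, 710, 805, 900]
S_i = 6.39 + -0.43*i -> [6.39, 5.96, 5.53, 5.1, 4.67]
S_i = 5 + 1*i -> [5, 6, 7, 8, 9]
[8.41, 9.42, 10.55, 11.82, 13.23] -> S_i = 8.41*1.12^i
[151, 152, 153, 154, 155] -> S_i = 151 + 1*i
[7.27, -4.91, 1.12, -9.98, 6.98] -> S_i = Random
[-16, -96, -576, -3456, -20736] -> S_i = -16*6^i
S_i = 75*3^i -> [75, 225, 675, 2025, 6075]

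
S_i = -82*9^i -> [-82, -738, -6642, -59778, -538002]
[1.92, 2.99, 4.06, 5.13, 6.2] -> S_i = 1.92 + 1.07*i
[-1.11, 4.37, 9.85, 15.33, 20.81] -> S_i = -1.11 + 5.48*i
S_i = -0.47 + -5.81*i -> [-0.47, -6.28, -12.09, -17.9, -23.71]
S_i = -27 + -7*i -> [-27, -34, -41, -48, -55]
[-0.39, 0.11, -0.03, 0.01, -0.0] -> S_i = -0.39*(-0.29)^i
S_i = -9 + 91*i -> [-9, 82, 173, 264, 355]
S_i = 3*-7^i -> [3, -21, 147, -1029, 7203]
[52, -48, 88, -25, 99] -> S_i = Random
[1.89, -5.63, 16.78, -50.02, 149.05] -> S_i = 1.89*(-2.98)^i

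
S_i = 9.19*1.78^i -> [9.19, 16.36, 29.12, 51.83, 92.26]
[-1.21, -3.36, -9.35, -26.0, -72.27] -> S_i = -1.21*2.78^i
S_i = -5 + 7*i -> [-5, 2, 9, 16, 23]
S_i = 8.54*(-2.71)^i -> [8.54, -23.14, 62.72, -169.97, 460.61]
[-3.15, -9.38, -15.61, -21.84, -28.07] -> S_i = -3.15 + -6.23*i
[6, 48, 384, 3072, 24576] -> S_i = 6*8^i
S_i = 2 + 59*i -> [2, 61, 120, 179, 238]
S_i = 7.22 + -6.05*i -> [7.22, 1.17, -4.88, -10.93, -16.98]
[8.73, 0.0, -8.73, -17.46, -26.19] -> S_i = 8.73 + -8.73*i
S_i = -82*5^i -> [-82, -410, -2050, -10250, -51250]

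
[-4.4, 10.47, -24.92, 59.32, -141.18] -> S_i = -4.40*(-2.38)^i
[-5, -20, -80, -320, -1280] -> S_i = -5*4^i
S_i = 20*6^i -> [20, 120, 720, 4320, 25920]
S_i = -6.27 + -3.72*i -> [-6.27, -9.99, -13.71, -17.43, -21.15]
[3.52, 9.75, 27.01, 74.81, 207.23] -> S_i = 3.52*2.77^i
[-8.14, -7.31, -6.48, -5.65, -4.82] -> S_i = -8.14 + 0.83*i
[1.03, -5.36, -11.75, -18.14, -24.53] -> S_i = 1.03 + -6.39*i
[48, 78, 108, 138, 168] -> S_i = 48 + 30*i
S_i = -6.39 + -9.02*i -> [-6.39, -15.41, -24.43, -33.45, -42.47]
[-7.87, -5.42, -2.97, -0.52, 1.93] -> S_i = -7.87 + 2.45*i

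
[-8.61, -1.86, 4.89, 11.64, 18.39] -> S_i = -8.61 + 6.75*i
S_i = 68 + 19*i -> [68, 87, 106, 125, 144]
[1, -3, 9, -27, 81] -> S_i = 1*-3^i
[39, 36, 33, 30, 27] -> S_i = 39 + -3*i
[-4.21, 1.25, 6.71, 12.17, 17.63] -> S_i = -4.21 + 5.46*i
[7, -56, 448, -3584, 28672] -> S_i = 7*-8^i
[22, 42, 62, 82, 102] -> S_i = 22 + 20*i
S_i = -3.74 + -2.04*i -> [-3.74, -5.78, -7.82, -9.86, -11.9]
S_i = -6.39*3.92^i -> [-6.39, -25.05, -98.19, -384.91, -1508.85]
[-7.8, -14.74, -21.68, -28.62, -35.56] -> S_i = -7.80 + -6.94*i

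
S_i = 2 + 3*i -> [2, 5, 8, 11, 14]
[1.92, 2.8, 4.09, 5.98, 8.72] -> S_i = 1.92*1.46^i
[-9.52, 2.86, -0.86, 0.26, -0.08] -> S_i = -9.52*(-0.30)^i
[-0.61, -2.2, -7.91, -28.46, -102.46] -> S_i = -0.61*3.60^i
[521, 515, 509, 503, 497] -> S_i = 521 + -6*i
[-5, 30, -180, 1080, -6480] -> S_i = -5*-6^i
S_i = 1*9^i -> [1, 9, 81, 729, 6561]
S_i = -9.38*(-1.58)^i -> [-9.38, 14.82, -23.42, 37.0, -58.46]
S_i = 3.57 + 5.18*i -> [3.57, 8.75, 13.93, 19.11, 24.29]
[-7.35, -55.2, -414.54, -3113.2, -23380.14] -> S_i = -7.35*7.51^i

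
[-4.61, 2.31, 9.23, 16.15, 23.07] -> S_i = -4.61 + 6.92*i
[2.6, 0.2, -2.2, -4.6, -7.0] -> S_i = 2.60 + -2.40*i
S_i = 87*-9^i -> [87, -783, 7047, -63423, 570807]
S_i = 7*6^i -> [7, 42, 252, 1512, 9072]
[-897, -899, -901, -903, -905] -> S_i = -897 + -2*i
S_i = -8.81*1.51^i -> [-8.81, -13.3, -20.09, -30.33, -45.8]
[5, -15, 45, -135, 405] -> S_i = 5*-3^i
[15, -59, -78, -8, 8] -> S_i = Random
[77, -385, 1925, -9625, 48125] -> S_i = 77*-5^i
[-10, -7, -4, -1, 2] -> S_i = -10 + 3*i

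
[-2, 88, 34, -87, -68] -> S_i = Random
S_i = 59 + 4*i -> [59, 63, 67, 71, 75]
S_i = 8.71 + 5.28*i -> [8.71, 13.99, 19.27, 24.55, 29.83]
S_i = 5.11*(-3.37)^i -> [5.11, -17.22, 58.03, -195.57, 659.08]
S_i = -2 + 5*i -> [-2, 3, 8, 13, 18]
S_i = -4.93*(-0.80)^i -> [-4.93, 3.94, -3.16, 2.52, -2.02]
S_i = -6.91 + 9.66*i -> [-6.91, 2.75, 12.41, 22.07, 31.73]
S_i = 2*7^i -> [2, 14, 98, 686, 4802]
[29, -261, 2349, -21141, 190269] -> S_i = 29*-9^i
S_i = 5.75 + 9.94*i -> [5.75, 15.69, 25.63, 35.57, 45.51]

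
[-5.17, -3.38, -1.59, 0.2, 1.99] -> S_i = -5.17 + 1.79*i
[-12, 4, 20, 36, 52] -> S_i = -12 + 16*i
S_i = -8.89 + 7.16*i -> [-8.89, -1.73, 5.43, 12.59, 19.75]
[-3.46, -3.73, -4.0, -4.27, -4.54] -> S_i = -3.46 + -0.27*i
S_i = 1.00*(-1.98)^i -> [1.0, -1.98, 3.92, -7.76, 15.37]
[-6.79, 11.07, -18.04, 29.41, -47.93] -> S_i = -6.79*(-1.63)^i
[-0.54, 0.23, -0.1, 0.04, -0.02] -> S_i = -0.54*(-0.42)^i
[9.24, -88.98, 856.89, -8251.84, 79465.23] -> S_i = 9.24*(-9.63)^i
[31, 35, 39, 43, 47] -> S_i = 31 + 4*i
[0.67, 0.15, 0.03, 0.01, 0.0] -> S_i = 0.67*0.22^i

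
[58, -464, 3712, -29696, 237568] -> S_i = 58*-8^i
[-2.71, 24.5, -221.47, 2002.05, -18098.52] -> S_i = -2.71*(-9.04)^i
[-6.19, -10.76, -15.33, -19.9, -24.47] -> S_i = -6.19 + -4.57*i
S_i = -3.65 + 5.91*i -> [-3.65, 2.26, 8.17, 14.08, 19.99]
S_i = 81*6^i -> [81, 486, 2916, 17496, 104976]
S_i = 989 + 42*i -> [989, 1031, 1073, 1115, 1157]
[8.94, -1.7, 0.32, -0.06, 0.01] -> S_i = 8.94*(-0.19)^i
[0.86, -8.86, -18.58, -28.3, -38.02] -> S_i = 0.86 + -9.72*i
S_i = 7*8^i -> [7, 56, 448, 3584, 28672]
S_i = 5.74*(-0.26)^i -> [5.74, -1.49, 0.39, -0.1, 0.03]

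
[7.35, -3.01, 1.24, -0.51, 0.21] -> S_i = 7.35*(-0.41)^i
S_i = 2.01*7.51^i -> [2.01, 15.1, 113.36, 851.37, 6393.75]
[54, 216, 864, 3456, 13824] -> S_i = 54*4^i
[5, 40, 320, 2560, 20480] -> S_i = 5*8^i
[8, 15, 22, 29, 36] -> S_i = 8 + 7*i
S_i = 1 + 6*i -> [1, 7, 13, 19, 25]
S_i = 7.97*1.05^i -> [7.97, 8.37, 8.79, 9.23, 9.69]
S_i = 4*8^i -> [4, 32, 256, 2048, 16384]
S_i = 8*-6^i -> [8, -48, 288, -1728, 10368]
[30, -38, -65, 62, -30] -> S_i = Random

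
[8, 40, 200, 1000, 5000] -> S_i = 8*5^i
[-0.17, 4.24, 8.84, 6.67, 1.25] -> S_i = Random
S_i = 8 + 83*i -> [8, 91, 174, 257, 340]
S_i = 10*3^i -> [10, 30, 90, 270, 810]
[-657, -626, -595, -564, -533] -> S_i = -657 + 31*i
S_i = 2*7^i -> [2, 14, 98, 686, 4802]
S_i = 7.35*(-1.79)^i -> [7.35, -13.16, 23.55, -42.15, 75.46]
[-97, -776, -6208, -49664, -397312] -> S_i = -97*8^i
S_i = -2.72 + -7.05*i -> [-2.72, -9.77, -16.82, -23.87, -30.92]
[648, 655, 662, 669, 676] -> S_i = 648 + 7*i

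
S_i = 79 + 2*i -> [79, 81, 83, 85, 87]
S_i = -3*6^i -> [-3, -18, -108, -648, -3888]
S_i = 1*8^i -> [1, 8, 64, 512, 4096]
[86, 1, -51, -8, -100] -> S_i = Random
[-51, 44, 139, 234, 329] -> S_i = -51 + 95*i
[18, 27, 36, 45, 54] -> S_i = 18 + 9*i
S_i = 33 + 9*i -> [33, 42, 51, 60, 69]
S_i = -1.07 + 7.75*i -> [-1.07, 6.68, 14.43, 22.18, 29.93]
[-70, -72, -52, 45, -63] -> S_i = Random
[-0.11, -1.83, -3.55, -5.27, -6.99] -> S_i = -0.11 + -1.72*i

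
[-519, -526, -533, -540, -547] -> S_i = -519 + -7*i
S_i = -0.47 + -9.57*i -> [-0.47, -10.04, -19.61, -29.18, -38.75]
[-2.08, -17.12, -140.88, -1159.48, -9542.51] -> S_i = -2.08*8.23^i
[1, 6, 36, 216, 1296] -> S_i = 1*6^i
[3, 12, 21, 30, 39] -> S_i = 3 + 9*i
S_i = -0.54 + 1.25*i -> [-0.54, 0.71, 1.96, 3.21, 4.46]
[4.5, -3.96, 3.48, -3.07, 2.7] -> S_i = 4.50*(-0.88)^i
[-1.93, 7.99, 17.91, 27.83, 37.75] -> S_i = -1.93 + 9.92*i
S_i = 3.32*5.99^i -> [3.32, 19.89, 119.12, 713.54, 4274.11]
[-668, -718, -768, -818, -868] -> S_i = -668 + -50*i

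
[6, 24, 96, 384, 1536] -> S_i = 6*4^i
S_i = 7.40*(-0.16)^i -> [7.4, -1.18, 0.19, -0.03, 0.0]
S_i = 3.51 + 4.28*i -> [3.51, 7.79, 12.07, 16.35, 20.63]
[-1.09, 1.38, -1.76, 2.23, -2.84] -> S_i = -1.09*(-1.27)^i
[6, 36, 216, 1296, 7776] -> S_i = 6*6^i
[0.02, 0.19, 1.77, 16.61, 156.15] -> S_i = 0.02*9.40^i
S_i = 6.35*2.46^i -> [6.35, 15.62, 38.43, 94.53, 232.55]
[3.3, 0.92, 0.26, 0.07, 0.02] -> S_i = 3.30*0.28^i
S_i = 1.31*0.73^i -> [1.31, 0.96, 0.7, 0.51, 0.37]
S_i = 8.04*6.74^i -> [8.04, 54.19, 365.24, 2461.7, 16591.88]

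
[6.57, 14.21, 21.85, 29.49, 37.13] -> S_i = 6.57 + 7.64*i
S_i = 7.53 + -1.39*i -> [7.53, 6.14, 4.75, 3.36, 1.97]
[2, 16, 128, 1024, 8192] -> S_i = 2*8^i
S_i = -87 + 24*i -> [-87, -63, -39, -15, 9]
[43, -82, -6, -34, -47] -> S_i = Random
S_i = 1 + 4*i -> [1, 5, 9, 13, 17]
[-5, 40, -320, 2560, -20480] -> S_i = -5*-8^i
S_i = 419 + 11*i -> [419, 430, 441, 452, 463]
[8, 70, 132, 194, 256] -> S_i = 8 + 62*i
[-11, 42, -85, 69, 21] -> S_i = Random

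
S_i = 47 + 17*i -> [47, 64, 81, 98, 115]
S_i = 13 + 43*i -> [13, 56, 99, 142, 185]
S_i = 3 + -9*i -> [3, -6, -15, -24, -33]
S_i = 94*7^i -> [94, 658, 4606, 32242, 225694]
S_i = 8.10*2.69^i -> [8.1, 21.79, 58.61, 157.67, 424.13]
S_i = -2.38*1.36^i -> [-2.38, -3.24, -4.4, -5.99, -8.14]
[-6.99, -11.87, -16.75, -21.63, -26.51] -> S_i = -6.99 + -4.88*i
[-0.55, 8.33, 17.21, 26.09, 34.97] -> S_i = -0.55 + 8.88*i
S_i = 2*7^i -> [2, 14, 98, 686, 4802]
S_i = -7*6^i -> [-7, -42, -252, -1512, -9072]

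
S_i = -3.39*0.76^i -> [-3.39, -2.58, -1.96, -1.49, -1.13]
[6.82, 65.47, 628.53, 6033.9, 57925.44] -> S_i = 6.82*9.60^i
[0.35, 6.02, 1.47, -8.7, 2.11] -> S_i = Random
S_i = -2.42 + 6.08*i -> [-2.42, 3.66, 9.74, 15.82, 21.9]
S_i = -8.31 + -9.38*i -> [-8.31, -17.69, -27.07, -36.45, -45.83]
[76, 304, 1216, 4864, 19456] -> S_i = 76*4^i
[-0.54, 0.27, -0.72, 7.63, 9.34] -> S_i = Random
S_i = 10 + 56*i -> [10, 66, 122, 178, 234]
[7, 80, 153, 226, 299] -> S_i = 7 + 73*i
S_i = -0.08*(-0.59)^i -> [-0.08, 0.05, -0.03, 0.02, -0.01]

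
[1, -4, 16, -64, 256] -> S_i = 1*-4^i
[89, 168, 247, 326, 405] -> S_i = 89 + 79*i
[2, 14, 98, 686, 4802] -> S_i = 2*7^i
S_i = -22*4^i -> [-22, -88, -352, -1408, -5632]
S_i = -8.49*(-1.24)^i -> [-8.49, 10.53, -13.05, 16.19, -20.07]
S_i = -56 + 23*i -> [-56, -33, -10, 13, 36]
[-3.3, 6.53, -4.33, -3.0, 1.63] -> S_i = Random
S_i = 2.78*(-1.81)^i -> [2.78, -5.03, 9.11, -16.48, 29.84]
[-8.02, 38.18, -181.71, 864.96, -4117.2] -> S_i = -8.02*(-4.76)^i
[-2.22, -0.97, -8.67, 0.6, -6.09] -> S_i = Random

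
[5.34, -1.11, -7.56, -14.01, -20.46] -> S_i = 5.34 + -6.45*i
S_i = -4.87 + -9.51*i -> [-4.87, -14.38, -23.89, -33.4, -42.91]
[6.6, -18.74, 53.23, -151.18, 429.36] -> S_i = 6.60*(-2.84)^i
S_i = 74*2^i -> [74, 148, 296, 592, 1184]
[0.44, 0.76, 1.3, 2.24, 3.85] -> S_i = 0.44*1.72^i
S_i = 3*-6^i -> [3, -18, 108, -648, 3888]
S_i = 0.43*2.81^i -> [0.43, 1.21, 3.4, 9.54, 26.81]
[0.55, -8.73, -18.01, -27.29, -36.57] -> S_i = 0.55 + -9.28*i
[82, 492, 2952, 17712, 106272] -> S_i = 82*6^i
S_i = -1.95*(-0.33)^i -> [-1.95, 0.64, -0.21, 0.07, -0.02]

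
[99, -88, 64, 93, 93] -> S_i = Random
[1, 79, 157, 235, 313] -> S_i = 1 + 78*i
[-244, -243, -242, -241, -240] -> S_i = -244 + 1*i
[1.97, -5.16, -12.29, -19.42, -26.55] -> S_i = 1.97 + -7.13*i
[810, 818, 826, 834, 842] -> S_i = 810 + 8*i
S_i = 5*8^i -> [5, 40, 320, 2560, 20480]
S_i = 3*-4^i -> [3, -12, 48, -192, 768]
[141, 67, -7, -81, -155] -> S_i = 141 + -74*i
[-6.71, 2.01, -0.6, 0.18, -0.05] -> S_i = -6.71*(-0.30)^i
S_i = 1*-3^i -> [1, -3, 9, -27, 81]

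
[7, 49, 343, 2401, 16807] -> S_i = 7*7^i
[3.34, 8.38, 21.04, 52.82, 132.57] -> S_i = 3.34*2.51^i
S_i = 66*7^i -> [66, 462, 3234, 22638, 158466]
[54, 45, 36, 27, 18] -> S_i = 54 + -9*i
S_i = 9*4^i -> [9, 36, 144, 576, 2304]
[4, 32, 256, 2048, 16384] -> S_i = 4*8^i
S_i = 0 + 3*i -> [0, 3, 6, 9, 12]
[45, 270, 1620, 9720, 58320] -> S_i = 45*6^i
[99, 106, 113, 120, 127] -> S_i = 99 + 7*i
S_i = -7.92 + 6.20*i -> [-7.92, -1.72, 4.48, 10.68, 16.88]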